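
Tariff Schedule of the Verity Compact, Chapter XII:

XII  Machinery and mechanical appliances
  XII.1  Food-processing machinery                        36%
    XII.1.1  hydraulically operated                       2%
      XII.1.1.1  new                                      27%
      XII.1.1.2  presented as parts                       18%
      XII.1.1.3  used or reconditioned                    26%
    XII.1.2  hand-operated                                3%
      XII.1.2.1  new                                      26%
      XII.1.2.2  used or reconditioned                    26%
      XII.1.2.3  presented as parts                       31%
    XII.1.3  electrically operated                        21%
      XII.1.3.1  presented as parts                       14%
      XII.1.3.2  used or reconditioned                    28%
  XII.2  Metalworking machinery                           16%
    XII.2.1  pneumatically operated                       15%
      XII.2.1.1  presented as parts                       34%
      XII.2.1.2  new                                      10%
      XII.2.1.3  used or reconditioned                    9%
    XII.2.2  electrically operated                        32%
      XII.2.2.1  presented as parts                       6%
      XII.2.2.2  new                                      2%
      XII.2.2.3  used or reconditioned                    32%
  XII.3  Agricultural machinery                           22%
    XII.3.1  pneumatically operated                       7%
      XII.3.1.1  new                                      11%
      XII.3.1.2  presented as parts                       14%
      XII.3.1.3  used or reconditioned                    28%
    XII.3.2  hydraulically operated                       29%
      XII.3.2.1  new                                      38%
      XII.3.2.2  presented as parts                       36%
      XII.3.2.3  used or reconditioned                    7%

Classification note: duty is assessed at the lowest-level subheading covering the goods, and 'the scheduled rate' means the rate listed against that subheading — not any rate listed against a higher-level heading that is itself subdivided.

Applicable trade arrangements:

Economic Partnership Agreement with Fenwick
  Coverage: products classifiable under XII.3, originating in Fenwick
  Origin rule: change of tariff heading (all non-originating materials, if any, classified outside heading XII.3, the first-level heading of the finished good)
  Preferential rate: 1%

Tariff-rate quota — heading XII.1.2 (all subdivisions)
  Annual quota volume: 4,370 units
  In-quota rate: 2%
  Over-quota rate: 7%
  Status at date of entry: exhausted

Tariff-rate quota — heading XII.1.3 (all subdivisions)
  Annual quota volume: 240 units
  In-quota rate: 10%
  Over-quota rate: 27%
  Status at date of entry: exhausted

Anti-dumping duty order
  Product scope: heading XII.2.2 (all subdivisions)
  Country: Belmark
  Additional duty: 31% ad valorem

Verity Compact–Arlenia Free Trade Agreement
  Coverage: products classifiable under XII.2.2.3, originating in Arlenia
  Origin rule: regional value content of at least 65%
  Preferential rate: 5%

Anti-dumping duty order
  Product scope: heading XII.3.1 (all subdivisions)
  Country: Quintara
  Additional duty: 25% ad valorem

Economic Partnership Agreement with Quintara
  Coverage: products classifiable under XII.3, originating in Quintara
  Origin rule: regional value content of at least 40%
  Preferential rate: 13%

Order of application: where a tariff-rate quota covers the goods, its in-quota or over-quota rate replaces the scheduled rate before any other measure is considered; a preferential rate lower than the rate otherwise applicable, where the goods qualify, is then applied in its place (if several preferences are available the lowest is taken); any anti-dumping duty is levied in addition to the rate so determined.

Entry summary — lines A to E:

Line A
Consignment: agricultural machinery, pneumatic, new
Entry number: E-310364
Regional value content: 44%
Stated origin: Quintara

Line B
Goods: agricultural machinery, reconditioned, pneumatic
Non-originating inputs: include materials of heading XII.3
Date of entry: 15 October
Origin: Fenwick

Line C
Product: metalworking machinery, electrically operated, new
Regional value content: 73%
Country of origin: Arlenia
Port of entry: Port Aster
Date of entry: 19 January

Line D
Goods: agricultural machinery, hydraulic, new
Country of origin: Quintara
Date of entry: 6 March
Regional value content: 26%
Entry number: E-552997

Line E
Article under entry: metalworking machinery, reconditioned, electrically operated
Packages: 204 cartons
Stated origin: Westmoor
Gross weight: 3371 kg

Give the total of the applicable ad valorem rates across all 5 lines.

136%

Line A: agricultural → XII.3; pneumatic → XII.3.1; new → XII.3.1.1. Scheduled 11%. Quintara agreement on XII.3: RVC ≥ 40% → 13% available; preference 13% not lower than 11% → no reduction; anti-dumping (Quintara, XII.3.1): +25%; total 11% + 25% = 36%. → 36%.
Line B: agricultural → XII.3; pneumatic → XII.3.1; reconditioned → XII.3.1.3. Scheduled 28%. Fenwick agreement on XII.3: CTH not met. → 28%.
Line C: metalworking → XII.2; electrically operated → XII.2.2; new → XII.2.2.2. Scheduled 2%. Arlenia agreement on XII.2.2.3: XII.2.2.2 not covered. → 2%.
Line D: agricultural → XII.3; hydraulic → XII.3.2; new → XII.3.2.1. Scheduled 38%. Quintara agreement on XII.3: RVC < 40%. → 38%.
Line E: metalworking → XII.2; electrically operated → XII.2.2; reconditioned → XII.2.2.3. Scheduled 32%. No special measure applies. → 32%.
Sum: 36% + 28% + 2% + 38% + 32% = 136%.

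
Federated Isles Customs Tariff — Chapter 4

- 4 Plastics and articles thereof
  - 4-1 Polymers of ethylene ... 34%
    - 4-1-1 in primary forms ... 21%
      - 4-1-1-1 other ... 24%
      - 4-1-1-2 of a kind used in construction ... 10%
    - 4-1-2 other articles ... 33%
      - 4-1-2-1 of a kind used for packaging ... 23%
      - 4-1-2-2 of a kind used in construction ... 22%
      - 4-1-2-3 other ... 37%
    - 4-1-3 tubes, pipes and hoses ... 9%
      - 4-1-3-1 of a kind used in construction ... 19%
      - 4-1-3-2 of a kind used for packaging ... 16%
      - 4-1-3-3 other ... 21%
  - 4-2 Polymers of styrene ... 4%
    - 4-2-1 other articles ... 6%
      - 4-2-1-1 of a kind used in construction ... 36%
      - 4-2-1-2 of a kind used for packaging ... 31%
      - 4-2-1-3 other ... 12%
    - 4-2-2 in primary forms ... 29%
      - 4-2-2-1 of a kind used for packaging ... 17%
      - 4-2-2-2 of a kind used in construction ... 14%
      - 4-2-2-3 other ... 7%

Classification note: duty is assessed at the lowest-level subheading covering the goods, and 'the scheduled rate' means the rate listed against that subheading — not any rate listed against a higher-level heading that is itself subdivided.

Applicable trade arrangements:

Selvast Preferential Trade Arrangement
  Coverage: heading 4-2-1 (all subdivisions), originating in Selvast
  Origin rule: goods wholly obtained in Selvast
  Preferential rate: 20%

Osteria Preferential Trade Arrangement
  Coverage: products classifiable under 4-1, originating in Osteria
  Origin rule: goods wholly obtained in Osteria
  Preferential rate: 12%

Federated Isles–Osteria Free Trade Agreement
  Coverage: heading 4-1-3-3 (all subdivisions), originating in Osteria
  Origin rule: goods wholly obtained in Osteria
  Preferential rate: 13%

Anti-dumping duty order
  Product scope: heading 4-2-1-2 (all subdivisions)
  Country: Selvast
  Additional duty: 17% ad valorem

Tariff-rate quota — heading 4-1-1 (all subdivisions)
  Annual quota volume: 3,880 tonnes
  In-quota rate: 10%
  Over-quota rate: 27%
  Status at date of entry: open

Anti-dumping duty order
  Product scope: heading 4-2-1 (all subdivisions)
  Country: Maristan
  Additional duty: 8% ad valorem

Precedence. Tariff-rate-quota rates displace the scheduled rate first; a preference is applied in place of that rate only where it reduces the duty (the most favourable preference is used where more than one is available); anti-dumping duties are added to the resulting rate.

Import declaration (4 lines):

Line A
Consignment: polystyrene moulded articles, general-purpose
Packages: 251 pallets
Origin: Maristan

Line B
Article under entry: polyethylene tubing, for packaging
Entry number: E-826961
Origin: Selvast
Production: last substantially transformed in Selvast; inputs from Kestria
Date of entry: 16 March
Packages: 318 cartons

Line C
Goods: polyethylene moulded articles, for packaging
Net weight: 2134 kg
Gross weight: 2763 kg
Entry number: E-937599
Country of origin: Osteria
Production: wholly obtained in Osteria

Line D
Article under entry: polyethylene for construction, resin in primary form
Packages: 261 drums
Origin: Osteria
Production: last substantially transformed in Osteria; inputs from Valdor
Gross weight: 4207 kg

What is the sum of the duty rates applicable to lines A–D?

58%

Line A: polystyrene → 4-2; moulded articles → 4-2-1; general-purpose → 4-2-1-3. Scheduled 12%. anti-dumping (Maristan, 4-2-1): +8%; total 12% + 8% = 20%. → 20%.
Line B: polyethylene → 4-1; tubing → 4-1-3; for packaging → 4-1-3-2. Scheduled 16%. Selvast agreement on 4-2-1: 4-1-3-2 not covered. → 16%.
Line C: polyethylene → 4-1; moulded articles → 4-1-2; for packaging → 4-1-2-1. Scheduled 23%. Osteria agreement on 4-1: wholly obtained → 12% available; Osteria agreement on 4-1-3-3: 4-1-2-1 not covered; preferential 12%. → 12%.
Line D: polyethylene → 4-1; resin in primary form → 4-1-1; for construction → 4-1-1-2. Scheduled 10%. quota on 4-1-1 open → in-quota 10%; Osteria agreement on 4-1: not wholly obtained; Osteria agreement on 4-1-3-3: 4-1-1-2 not covered. → 10%.
Sum: 20% + 16% + 12% + 10% = 58%.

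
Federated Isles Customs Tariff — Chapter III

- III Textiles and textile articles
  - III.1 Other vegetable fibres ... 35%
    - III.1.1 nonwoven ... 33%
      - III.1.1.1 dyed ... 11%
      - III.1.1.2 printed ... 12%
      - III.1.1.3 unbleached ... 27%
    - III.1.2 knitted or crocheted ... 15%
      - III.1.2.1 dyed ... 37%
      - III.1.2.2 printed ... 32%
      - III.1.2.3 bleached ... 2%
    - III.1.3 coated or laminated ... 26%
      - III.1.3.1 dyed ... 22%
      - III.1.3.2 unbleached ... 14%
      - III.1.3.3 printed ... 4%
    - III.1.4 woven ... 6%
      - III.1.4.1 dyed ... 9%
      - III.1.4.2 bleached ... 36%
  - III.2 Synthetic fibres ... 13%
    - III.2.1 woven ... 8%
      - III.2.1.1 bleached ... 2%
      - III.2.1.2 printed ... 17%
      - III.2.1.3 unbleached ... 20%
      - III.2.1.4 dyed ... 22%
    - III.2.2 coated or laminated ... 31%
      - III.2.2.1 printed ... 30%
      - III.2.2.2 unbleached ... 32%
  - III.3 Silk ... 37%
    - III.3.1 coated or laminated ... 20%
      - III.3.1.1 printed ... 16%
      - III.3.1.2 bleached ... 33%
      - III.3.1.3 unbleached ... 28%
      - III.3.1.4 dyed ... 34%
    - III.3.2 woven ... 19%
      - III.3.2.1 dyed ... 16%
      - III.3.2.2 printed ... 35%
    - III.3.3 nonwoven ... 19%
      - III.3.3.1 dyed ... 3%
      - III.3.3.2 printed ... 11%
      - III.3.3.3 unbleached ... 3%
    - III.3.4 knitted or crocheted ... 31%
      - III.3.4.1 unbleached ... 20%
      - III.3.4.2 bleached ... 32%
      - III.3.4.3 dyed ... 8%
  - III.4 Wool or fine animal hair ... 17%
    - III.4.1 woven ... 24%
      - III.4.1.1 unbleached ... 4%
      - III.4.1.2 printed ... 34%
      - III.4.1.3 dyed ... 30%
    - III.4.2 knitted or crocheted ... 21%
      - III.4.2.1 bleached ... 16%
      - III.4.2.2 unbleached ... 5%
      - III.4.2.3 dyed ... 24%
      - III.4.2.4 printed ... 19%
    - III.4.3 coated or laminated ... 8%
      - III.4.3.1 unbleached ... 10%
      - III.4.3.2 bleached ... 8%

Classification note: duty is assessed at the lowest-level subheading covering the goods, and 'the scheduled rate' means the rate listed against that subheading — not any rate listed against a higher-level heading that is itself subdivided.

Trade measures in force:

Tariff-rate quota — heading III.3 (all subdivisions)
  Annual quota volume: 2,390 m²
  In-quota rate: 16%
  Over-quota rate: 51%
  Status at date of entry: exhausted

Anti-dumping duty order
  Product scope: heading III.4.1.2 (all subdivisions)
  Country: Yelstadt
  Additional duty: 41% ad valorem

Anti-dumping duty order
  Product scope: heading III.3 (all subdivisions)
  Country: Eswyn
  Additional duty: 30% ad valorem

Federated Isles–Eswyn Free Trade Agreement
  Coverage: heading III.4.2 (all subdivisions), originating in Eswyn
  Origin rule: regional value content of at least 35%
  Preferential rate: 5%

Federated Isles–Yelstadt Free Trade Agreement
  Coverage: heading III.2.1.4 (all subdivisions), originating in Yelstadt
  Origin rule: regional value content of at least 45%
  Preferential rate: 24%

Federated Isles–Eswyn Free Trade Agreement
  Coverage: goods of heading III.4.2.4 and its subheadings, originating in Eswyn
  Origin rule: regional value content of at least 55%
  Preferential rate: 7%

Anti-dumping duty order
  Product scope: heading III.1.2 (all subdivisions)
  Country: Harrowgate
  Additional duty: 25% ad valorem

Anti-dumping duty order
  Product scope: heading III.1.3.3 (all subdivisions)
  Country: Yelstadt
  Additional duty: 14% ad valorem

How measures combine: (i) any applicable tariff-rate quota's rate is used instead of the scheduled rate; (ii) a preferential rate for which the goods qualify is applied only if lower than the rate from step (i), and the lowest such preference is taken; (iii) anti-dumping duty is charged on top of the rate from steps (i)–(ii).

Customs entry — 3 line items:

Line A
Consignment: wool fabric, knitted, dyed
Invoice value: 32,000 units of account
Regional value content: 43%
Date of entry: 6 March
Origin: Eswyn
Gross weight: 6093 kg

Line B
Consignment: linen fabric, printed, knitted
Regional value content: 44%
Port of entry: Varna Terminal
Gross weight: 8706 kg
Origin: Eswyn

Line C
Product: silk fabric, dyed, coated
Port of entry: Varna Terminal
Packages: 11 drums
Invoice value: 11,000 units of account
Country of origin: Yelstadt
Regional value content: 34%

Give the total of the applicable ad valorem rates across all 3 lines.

Line A: wool → III.4; knitted → III.4.2; dyed → III.4.2.3. Scheduled 24%. Eswyn agreement on III.4.2: RVC ≥ 35% → 5% available; Eswyn agreement on III.4.2.4: III.4.2.3 not covered; preferential 5%. → 5%.
Line B: linen → III.1; knitted → III.1.2; printed → III.1.2.2. Scheduled 32%. Eswyn agreement on III.4.2: III.1.2.2 not covered; Eswyn agreement on III.4.2.4: III.1.2.2 not covered. → 32%.
Line C: silk → III.3; coated → III.3.1; dyed → III.3.1.4. Scheduled 34%. quota on III.3 exhausted → over-quota 51%; Yelstadt agreement on III.2.1.4: III.3.1.4 not covered. → 51%.
Sum: 5% + 32% + 51% = 88%.

88%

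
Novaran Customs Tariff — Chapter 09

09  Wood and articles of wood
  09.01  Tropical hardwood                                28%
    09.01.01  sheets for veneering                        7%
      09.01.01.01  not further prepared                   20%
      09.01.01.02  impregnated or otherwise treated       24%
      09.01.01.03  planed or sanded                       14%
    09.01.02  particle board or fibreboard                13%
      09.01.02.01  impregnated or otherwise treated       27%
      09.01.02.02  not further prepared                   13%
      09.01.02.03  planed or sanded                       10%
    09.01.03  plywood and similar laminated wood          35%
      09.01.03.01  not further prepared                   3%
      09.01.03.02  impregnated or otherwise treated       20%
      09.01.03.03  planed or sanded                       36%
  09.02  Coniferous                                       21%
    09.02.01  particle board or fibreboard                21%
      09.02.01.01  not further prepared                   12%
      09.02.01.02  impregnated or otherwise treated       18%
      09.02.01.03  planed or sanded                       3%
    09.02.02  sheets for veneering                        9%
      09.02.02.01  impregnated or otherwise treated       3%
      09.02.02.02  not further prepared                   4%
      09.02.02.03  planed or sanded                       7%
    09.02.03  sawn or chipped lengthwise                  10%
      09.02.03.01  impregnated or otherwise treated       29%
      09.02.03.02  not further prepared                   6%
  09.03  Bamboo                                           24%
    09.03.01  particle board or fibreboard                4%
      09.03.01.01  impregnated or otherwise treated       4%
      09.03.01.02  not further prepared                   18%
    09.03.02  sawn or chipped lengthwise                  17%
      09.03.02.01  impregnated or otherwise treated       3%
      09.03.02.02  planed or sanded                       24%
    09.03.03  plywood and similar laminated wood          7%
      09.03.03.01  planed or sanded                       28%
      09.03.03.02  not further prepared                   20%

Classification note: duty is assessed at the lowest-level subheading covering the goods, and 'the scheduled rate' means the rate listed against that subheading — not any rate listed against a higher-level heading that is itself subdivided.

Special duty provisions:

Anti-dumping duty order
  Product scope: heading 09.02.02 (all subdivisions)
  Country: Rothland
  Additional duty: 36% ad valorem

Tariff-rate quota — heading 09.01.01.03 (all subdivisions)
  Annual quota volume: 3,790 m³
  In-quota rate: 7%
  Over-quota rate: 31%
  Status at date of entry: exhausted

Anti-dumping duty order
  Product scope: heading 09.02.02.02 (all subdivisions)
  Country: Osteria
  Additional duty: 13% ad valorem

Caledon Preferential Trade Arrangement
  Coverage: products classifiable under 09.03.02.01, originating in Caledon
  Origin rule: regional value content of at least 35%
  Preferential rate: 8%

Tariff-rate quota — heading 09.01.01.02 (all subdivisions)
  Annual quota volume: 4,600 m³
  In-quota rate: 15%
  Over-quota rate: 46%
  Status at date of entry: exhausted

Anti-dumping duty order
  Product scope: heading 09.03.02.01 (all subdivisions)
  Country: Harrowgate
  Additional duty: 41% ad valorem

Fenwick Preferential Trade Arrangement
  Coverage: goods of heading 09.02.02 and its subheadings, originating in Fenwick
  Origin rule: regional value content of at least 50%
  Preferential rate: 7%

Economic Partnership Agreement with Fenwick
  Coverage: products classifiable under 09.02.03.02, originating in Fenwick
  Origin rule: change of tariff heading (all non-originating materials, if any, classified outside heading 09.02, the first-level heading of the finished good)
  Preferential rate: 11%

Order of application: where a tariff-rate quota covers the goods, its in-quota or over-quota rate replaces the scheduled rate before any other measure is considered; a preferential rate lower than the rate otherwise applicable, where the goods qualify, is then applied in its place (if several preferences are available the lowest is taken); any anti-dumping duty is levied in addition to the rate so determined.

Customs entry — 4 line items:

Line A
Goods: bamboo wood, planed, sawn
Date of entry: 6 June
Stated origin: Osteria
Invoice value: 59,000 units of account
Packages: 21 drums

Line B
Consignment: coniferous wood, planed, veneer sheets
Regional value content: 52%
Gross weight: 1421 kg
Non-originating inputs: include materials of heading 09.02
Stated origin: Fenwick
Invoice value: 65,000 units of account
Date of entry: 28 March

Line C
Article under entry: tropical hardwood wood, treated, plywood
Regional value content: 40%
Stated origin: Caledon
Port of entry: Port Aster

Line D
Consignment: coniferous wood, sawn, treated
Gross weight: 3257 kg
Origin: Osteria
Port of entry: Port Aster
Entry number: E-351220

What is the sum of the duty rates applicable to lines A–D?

Line A: bamboo → 09.03; sawn → 09.03.02; planed → 09.03.02.02. Scheduled 24%. No special measure applies. → 24%.
Line B: coniferous → 09.02; veneer sheets → 09.02.02; planed → 09.02.02.03. Scheduled 7%. Fenwick agreement on 09.02.02: RVC ≥ 50% → 7% available; Fenwick agreement on 09.02.03.02: 09.02.02.03 not covered; preference 7% not lower than 7% → no reduction. → 7%.
Line C: tropical hardwood → 09.01; plywood → 09.01.03; treated → 09.01.03.02. Scheduled 20%. Caledon agreement on 09.03.02.01: 09.01.03.02 not covered. → 20%.
Line D: coniferous → 09.02; sawn → 09.02.03; treated → 09.02.03.01. Scheduled 29%. No special measure applies. → 29%.
Sum: 24% + 7% + 20% + 29% = 80%.

80%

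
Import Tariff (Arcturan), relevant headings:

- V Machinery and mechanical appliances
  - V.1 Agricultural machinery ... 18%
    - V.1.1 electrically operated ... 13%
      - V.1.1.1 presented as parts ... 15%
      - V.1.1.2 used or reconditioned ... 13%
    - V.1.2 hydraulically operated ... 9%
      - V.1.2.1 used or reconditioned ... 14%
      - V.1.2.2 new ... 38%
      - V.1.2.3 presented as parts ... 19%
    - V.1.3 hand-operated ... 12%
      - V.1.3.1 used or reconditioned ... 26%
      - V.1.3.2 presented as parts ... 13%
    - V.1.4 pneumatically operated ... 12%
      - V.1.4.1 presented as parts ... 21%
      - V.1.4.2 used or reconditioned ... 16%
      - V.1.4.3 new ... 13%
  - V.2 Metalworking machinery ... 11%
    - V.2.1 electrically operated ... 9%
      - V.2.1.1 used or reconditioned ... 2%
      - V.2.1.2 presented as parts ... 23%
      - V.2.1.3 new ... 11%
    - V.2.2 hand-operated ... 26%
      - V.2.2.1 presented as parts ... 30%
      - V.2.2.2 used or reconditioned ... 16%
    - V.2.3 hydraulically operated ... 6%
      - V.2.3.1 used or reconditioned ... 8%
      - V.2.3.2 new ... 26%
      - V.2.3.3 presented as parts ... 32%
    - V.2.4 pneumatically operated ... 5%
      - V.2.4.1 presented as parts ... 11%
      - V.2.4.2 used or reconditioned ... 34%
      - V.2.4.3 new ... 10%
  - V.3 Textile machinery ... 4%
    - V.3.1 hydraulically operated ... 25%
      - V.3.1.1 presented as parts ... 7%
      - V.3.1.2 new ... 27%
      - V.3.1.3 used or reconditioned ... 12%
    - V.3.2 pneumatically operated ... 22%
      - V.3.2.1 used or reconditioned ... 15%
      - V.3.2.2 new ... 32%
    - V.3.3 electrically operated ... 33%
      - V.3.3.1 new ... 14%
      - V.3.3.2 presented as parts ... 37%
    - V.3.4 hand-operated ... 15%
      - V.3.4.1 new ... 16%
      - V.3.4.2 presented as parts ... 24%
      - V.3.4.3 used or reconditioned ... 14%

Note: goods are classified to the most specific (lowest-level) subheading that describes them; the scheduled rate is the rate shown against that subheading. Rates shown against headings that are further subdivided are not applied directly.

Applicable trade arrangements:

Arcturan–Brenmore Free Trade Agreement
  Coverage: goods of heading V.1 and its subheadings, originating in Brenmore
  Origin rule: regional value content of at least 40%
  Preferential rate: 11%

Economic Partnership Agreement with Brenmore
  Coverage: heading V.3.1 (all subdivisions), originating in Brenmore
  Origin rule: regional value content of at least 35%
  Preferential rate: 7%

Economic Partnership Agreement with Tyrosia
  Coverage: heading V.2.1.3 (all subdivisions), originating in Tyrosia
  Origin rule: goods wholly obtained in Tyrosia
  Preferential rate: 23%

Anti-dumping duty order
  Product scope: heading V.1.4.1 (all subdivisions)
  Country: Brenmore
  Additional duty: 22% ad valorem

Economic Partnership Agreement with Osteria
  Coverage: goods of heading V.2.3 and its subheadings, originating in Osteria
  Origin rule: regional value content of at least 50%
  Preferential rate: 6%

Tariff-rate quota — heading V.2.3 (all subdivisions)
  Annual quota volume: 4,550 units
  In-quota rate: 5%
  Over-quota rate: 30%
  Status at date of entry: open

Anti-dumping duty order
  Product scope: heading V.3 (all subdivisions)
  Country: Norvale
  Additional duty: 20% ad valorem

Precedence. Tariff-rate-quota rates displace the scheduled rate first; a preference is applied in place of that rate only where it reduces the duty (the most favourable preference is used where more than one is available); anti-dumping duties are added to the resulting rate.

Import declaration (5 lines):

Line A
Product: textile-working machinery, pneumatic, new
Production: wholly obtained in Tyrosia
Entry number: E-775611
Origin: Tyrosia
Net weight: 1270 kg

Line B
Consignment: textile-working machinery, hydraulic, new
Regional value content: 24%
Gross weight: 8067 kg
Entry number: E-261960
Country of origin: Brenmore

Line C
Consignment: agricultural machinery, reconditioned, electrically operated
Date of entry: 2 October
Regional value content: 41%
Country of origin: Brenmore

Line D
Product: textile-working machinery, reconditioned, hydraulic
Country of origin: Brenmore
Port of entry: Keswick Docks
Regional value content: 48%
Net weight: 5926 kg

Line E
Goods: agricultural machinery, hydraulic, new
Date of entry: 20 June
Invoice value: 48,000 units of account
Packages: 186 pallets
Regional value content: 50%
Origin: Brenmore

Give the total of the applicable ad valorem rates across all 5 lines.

88%

Line A: textile-working → V.3; pneumatic → V.3.2; new → V.3.2.2. Scheduled 32%. Tyrosia agreement on V.2.1.3: V.3.2.2 not covered. → 32%.
Line B: textile-working → V.3; hydraulic → V.3.1; new → V.3.1.2. Scheduled 27%. Brenmore agreement on V.1: V.3.1.2 not covered; Brenmore agreement on V.3.1: RVC < 35%. → 27%.
Line C: agricultural → V.1; electrically operated → V.1.1; reconditioned → V.1.1.2. Scheduled 13%. Brenmore agreement on V.1: RVC ≥ 40% → 11% available; Brenmore agreement on V.3.1: V.1.1.2 not covered; preferential 11%. → 11%.
Line D: textile-working → V.3; hydraulic → V.3.1; reconditioned → V.3.1.3. Scheduled 12%. Brenmore agreement on V.1: V.3.1.3 not covered; Brenmore agreement on V.3.1: RVC ≥ 35% → 7% available; preferential 7%. → 7%.
Line E: agricultural → V.1; hydraulic → V.1.2; new → V.1.2.2. Scheduled 38%. Brenmore agreement on V.1: RVC ≥ 40% → 11% available; Brenmore agreement on V.3.1: V.1.2.2 not covered; preferential 11%. → 11%.
Sum: 32% + 27% + 11% + 7% + 11% = 88%.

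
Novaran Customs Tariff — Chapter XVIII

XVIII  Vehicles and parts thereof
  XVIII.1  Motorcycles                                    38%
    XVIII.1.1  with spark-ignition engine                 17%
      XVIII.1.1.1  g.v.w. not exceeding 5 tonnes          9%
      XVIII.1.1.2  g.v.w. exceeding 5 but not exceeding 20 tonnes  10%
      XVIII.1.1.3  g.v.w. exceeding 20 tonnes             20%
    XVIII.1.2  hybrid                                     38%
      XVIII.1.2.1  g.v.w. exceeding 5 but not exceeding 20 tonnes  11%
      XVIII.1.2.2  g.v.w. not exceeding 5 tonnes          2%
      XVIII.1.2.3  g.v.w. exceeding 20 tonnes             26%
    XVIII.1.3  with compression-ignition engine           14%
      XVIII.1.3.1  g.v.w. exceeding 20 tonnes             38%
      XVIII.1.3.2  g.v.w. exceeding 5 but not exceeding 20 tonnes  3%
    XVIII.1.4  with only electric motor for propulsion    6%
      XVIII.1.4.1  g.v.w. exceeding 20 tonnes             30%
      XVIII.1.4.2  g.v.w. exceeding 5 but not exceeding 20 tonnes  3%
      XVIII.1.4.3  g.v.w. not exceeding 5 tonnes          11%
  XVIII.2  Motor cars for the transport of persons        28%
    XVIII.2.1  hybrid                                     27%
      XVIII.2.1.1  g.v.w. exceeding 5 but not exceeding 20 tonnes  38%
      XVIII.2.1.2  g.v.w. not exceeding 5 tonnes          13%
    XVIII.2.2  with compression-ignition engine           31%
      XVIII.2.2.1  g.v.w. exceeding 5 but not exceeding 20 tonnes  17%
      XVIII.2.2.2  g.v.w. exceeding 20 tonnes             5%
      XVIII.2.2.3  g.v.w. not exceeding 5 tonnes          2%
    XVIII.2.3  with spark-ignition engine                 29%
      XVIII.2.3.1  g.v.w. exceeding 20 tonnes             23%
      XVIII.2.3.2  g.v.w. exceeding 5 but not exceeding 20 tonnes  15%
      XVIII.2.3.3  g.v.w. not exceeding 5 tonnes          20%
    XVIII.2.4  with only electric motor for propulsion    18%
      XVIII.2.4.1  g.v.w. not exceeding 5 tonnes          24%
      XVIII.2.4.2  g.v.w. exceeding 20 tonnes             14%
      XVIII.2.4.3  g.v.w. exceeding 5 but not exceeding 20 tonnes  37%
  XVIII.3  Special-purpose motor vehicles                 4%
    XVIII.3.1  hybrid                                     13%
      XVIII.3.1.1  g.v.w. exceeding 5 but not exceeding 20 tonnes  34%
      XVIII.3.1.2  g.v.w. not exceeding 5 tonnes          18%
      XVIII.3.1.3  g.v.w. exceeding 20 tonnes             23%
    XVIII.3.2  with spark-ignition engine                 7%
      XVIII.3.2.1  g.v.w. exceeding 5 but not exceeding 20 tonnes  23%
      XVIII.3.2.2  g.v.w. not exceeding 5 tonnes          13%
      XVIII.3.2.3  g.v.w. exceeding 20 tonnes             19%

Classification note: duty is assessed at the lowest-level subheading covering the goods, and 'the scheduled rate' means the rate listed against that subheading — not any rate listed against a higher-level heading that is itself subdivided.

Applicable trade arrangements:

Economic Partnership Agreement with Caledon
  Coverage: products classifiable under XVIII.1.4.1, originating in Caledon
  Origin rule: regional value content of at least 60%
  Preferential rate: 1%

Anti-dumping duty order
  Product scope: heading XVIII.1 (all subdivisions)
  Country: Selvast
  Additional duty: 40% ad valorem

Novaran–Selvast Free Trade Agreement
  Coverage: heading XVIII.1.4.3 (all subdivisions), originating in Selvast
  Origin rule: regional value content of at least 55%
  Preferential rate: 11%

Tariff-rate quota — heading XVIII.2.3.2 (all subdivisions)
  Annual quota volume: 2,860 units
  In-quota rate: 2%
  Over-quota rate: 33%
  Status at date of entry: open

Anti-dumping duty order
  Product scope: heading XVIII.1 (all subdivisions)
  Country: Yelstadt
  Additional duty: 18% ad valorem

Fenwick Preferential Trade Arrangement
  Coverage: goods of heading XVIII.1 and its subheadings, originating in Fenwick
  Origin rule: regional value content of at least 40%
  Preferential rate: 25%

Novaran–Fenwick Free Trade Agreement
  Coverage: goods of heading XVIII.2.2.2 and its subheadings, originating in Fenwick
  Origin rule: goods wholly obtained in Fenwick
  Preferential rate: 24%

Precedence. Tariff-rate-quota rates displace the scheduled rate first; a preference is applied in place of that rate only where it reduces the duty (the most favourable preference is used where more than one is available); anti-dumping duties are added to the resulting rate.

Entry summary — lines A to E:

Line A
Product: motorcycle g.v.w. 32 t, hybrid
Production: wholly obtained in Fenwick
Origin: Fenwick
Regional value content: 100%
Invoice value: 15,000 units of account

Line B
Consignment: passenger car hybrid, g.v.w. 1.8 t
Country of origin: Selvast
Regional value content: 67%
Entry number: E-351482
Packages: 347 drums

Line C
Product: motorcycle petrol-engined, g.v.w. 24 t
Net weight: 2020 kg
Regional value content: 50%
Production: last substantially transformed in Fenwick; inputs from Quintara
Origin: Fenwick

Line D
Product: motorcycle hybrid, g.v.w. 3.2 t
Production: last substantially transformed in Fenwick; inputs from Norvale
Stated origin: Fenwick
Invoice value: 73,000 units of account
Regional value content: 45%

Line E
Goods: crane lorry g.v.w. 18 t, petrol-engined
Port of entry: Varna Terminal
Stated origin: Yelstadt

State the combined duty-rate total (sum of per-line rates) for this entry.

Line A: motorcycle → XVIII.1; hybrid → XVIII.1.2; g.v.w. 32 t → XVIII.1.2.3. Scheduled 26%. Fenwick agreement on XVIII.1: RVC ≥ 40% → 25% available; Fenwick agreement on XVIII.2.2.2: XVIII.1.2.3 not covered; preferential 25%. → 25%.
Line B: passenger car → XVIII.2; hybrid → XVIII.2.1; g.v.w. 1.8 t → XVIII.2.1.2. Scheduled 13%. Selvast agreement on XVIII.1.4.3: XVIII.2.1.2 not covered. → 13%.
Line C: motorcycle → XVIII.1; petrol-engined → XVIII.1.1; g.v.w. 24 t → XVIII.1.1.3. Scheduled 20%. Fenwick agreement on XVIII.1: RVC ≥ 40% → 25% available; Fenwick agreement on XVIII.2.2.2: XVIII.1.1.3 not covered; preference 25% not lower than 20% → no reduction. → 20%.
Line D: motorcycle → XVIII.1; hybrid → XVIII.1.2; g.v.w. 3.2 t → XVIII.1.2.2. Scheduled 2%. Fenwick agreement on XVIII.1: RVC ≥ 40% → 25% available; Fenwick agreement on XVIII.2.2.2: XVIII.1.2.2 not covered; preference 25% not lower than 2% → no reduction. → 2%.
Line E: crane lorry → XVIII.3; petrol-engined → XVIII.3.2; g.v.w. 18 t → XVIII.3.2.1. Scheduled 23%. No special measure applies. → 23%.
Sum: 25% + 13% + 20% + 2% + 23% = 83%.

83%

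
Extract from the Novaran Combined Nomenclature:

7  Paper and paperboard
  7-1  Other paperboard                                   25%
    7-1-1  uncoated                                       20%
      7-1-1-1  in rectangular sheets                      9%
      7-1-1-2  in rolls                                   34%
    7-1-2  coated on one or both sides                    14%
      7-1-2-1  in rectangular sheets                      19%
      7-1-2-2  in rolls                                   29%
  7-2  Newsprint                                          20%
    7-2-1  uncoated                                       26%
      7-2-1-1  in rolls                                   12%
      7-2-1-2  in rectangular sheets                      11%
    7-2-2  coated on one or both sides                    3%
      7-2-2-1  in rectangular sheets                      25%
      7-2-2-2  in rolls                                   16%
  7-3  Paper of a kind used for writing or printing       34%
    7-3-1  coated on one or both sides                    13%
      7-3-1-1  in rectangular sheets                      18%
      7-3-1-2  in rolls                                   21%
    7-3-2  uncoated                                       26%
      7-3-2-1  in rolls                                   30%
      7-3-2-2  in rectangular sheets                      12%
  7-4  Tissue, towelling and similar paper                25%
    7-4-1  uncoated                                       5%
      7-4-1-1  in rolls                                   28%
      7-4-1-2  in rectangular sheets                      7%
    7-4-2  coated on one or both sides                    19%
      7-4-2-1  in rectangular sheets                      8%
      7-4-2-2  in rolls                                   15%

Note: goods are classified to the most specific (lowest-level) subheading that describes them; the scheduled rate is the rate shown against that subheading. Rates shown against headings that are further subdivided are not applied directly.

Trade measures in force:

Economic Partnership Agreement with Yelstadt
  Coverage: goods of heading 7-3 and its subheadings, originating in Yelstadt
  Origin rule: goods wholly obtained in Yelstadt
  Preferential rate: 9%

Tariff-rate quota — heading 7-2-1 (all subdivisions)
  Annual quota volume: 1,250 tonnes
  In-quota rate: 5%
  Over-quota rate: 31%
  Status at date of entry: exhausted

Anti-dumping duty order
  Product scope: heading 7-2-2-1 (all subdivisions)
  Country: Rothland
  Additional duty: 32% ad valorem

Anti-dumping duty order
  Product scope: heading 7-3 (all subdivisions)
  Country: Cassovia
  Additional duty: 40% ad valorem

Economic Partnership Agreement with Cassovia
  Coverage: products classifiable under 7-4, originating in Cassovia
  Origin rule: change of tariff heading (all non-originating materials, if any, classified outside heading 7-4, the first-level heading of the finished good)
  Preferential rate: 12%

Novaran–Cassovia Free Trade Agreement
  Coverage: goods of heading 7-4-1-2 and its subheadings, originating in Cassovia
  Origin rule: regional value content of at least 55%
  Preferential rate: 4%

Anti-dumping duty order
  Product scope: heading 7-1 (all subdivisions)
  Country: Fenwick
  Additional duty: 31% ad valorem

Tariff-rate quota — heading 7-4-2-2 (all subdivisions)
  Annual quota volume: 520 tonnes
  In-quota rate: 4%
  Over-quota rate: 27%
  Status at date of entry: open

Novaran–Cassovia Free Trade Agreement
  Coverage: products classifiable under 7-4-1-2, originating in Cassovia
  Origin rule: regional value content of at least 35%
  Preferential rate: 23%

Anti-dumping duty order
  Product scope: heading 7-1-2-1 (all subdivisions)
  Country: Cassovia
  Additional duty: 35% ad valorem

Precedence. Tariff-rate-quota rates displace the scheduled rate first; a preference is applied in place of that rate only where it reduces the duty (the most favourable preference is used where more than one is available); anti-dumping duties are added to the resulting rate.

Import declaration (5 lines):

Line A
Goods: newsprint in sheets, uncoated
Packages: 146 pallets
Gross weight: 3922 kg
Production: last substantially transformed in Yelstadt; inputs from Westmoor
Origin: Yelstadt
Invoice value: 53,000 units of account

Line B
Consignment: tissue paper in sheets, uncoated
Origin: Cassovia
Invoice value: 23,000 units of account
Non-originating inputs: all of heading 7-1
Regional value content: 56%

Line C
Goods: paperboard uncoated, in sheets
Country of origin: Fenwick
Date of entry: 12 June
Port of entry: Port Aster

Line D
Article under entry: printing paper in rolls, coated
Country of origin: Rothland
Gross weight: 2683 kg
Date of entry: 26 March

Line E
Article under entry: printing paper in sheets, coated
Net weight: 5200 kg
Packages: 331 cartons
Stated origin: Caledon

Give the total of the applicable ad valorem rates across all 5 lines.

Line A: newsprint → 7-2; uncoated → 7-2-1; in sheets → 7-2-1-2. Scheduled 11%. quota on 7-2-1 exhausted → over-quota 31%; Yelstadt agreement on 7-3: 7-2-1-2 not covered. → 31%.
Line B: tissue paper → 7-4; uncoated → 7-4-1; in sheets → 7-4-1-2. Scheduled 7%. Cassovia agreement on 7-4: CTH met → 12% available; Cassovia agreement on 7-4-1-2: RVC ≥ 55% → 4% available; Cassovia agreement on 7-4-1-2: RVC ≥ 35% → 23% available; preferential 4%. → 4%.
Line C: paperboard → 7-1; uncoated → 7-1-1; in sheets → 7-1-1-1. Scheduled 9%. anti-dumping (Fenwick, 7-1): +31%; total 9% + 31% = 40%. → 40%.
Line D: printing paper → 7-3; coated → 7-3-1; in rolls → 7-3-1-2. Scheduled 21%. No special measure applies. → 21%.
Line E: printing paper → 7-3; coated → 7-3-1; in sheets → 7-3-1-1. Scheduled 18%. No special measure applies. → 18%.
Sum: 31% + 4% + 40% + 21% + 18% = 114%.

114%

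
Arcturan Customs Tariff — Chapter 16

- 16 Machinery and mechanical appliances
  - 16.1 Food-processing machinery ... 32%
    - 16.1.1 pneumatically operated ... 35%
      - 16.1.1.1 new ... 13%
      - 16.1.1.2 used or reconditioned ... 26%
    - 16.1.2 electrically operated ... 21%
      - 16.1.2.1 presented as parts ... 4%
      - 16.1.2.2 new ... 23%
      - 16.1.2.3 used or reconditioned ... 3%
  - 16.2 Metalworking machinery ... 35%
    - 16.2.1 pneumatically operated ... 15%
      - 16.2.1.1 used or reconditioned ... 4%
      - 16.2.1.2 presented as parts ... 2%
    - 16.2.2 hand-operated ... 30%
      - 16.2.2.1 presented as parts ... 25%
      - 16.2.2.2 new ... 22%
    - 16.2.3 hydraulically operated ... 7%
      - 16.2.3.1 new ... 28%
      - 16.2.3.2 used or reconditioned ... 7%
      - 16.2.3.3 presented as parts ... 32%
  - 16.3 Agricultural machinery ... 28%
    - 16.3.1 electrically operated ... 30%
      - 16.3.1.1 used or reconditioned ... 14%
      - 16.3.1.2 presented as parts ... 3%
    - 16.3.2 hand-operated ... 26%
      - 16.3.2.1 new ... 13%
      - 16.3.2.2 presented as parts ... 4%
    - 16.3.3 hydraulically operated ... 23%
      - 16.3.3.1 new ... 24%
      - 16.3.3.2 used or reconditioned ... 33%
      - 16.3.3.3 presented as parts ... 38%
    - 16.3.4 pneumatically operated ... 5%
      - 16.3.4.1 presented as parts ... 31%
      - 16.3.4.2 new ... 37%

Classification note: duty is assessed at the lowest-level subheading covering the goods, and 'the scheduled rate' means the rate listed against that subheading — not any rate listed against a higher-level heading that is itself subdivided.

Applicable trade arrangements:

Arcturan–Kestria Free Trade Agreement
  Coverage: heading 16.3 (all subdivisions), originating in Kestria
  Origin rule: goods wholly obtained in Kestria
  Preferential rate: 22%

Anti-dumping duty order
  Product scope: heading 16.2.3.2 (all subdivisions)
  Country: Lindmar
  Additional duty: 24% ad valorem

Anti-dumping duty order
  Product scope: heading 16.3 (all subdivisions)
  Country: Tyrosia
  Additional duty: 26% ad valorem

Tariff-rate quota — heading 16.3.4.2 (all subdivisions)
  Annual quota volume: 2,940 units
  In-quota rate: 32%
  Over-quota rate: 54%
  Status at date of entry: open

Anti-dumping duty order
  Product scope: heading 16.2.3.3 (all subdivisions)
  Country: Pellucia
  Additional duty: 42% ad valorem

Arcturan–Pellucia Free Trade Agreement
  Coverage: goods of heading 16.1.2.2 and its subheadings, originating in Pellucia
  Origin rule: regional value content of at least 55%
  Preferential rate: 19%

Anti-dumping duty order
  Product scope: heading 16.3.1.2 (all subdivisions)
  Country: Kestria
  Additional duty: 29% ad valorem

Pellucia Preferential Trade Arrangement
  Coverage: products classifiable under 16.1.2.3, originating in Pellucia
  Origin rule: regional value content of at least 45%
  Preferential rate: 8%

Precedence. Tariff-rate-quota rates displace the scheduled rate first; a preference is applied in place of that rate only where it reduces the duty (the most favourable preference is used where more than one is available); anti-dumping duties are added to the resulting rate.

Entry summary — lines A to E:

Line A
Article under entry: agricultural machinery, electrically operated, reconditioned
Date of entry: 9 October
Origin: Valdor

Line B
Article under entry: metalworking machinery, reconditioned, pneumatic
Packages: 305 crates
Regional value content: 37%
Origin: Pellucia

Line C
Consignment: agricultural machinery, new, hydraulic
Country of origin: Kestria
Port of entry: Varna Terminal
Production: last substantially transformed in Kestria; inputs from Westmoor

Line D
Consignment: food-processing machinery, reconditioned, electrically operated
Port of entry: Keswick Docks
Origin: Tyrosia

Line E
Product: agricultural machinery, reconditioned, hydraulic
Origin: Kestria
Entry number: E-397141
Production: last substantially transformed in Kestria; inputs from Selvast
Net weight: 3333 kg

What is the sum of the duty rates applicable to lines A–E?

Line A: agricultural → 16.3; electrically operated → 16.3.1; reconditioned → 16.3.1.1. Scheduled 14%. No special measure applies. → 14%.
Line B: metalworking → 16.2; pneumatic → 16.2.1; reconditioned → 16.2.1.1. Scheduled 4%. Pellucia agreement on 16.1.2.2: 16.2.1.1 not covered; Pellucia agreement on 16.1.2.3: 16.2.1.1 not covered. → 4%.
Line C: agricultural → 16.3; hydraulic → 16.3.3; new → 16.3.3.1. Scheduled 24%. Kestria agreement on 16.3: not wholly obtained. → 24%.
Line D: food-processing → 16.1; electrically operated → 16.1.2; reconditioned → 16.1.2.3. Scheduled 3%. No special measure applies. → 3%.
Line E: agricultural → 16.3; hydraulic → 16.3.3; reconditioned → 16.3.3.2. Scheduled 33%. Kestria agreement on 16.3: not wholly obtained. → 33%.
Sum: 14% + 4% + 24% + 3% + 33% = 78%.

78%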